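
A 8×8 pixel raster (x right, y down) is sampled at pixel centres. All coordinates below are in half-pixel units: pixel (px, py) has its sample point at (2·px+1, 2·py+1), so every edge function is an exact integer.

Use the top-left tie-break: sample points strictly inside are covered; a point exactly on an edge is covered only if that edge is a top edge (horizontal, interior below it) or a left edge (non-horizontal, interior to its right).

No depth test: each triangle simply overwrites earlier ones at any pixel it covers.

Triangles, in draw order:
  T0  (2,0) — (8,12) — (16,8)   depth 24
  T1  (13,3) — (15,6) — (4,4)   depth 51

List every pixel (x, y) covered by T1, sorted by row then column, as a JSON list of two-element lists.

T0:
  2·area = 120  (B↔C swapped to make it positive)
  edge (2, 0)→(16, 8): d=(14,8) right/bottom  bias=-1
  edge (16, 8)→(8, 12): d=(-8,4) right/bottom  bias=-1
  edge (8, 12)→(2, 0): d=(-6,-12) top-left  bias=+0
    (1,0)@(3, 1): e=[6,108,6] → █
    (2,0)@(5, 1): e=[-10,100,30] → ·
    (1,1)@(3, 3): e=[34,92,-6] → ·
    (2,1)@(5, 3): e=[18,84,18] → █
    (3,1)@(7, 3): e=[2,76,42] → █
    (4,1)@(9, 3): e=[-14,68,66] → ·
    (2,2)@(5, 5): e=[46,68,6] → █
    (4,2)@(9, 5): e=[14,52,54] → █
    (5,2)@(11, 5): e=[-2,44,78] → ·
    (2,3)@(5, 7): e=[74,52,-6] → ·
    (3,3)@(7, 7): e=[58,44,18] → █
    (5,3)@(11, 7): e=[26,28,66] → █
  covered (15 px):
    · █ · · · · · ·
    · · █ █ · · · ·
    · · █ █ █ · · ·
    · · · █ █ █ █ ·
    · · · █ █ █ █ ·
    · · · · █ · · ·
    · · · · · · · ·
    · · · · · · · ·
T1:
  2·area = 29
  edge (13, 3)→(15, 6): d=(2,3) right/bottom  bias=-1
  edge (15, 6)→(4, 4): d=(-11,-2) top-left  bias=+0
  edge (4, 4)→(13, 3): d=(9,-1) top-left  bias=+0
    (6,1)@(13, 3): e=[0,29,0] → ·  [on edge]
    (5,2)@(11, 5): e=[10,3,16] → █
    (6,2)@(13, 5): e=[4,7,18] → █
    (7,2)@(15, 5): e=[-2,11,20] → ·
    (5,3)@(11, 7): e=[14,-19,34] → ·
    (6,3)@(13, 7): e=[8,-15,36] → ·
  covered (2 px):
    · · · · · · · ·
    · · · · · · · ·
    · · · · · █ █ ·
    · · · · · · · ·
    · · · · · · · ·
    · · · · · · · ·
    · · · · · · · ·
    · · · · · · · ·

Answer: [[5,2],[6,2]]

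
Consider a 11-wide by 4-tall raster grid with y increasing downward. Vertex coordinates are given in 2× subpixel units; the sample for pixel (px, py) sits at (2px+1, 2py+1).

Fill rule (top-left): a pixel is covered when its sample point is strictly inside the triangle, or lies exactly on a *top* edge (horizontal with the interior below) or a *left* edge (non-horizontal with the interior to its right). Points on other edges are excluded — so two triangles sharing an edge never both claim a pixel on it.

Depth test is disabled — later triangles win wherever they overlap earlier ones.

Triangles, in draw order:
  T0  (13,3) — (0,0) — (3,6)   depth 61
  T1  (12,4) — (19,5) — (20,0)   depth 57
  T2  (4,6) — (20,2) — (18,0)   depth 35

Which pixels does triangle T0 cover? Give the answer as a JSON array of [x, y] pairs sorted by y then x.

T0:
  2·area = 69  (B↔C swapped to make it positive)
  edge (13, 3)→(3, 6): d=(-10,3) right/bottom  bias=-1
  edge (3, 6)→(0, 0): d=(-3,-6) top-left  bias=+0
  edge (0, 0)→(13, 3): d=(13,3) right/bottom  bias=-1
    (0,0)@(1, 1): e=[56,3,10] → #
    (1,0)@(3, 1): e=[50,15,4] → #
    (2,0)@(5, 1): e=[44,27,-2] → ·
    (0,1)@(1, 3): e=[36,-3,36] → ·
    (1,1)@(3, 3): e=[30,9,30] → #
    (2,1)@(5, 3): e=[24,21,24] → #
    (3,1)@(7, 3): e=[18,33,18] → #
    (4,1)@(9, 3): e=[12,45,12] → #
    (5,1)@(11, 3): e=[6,57,6] → #
    (6,1)@(13, 3): e=[0,69,0] → ·  [on edge]
    (1,2)@(3, 5): e=[10,3,56] → #
    (3,2)@(7, 5): e=[-2,27,44] → ·
  covered (9 px):
    # # · · · · · · · · ·
    · # # # # # · · · · ·
    · # # · · · · · · · ·
    · · · · · · · · · · ·
T1:
  2·area = 36  (B↔C swapped to make it positive)
  edge (12, 4)→(20, 0): d=(8,-4) top-left  bias=+0
  edge (20, 0)→(19, 5): d=(-1,5) right/bottom  bias=-1
  edge (19, 5)→(12, 4): d=(-7,-1) top-left  bias=+0
    (9,0)@(19, 1): e=[4,4,28] → #
    (10,0)@(21, 1): e=[12,-6,30] → ·
    (2,1)@(5, 3): e=[-36,72,0] → ·  [on edge]
    (7,1)@(15, 3): e=[4,22,10] → #
    (8,1)@(17, 3): e=[12,12,12] → #
    (10,1)@(21, 3): e=[28,-8,16] → ·
    (7,2)@(15, 5): e=[20,20,-4] → ·
    (8,2)@(17, 5): e=[28,10,-2] → ·
    (9,2)@(19, 5): e=[36,0,0] → ·  [on edge]
  covered (4 px):
    · · · · · · · · · # ·
    · · · · · · · # # # ·
    · · · · · · · · · · ·
    · · · · · · · · · · ·
T2:
  2·area = 40  (B↔C swapped to make it positive)
  edge (4, 6)→(18, 0): d=(14,-6) top-left  bias=+0
  edge (18, 0)→(20, 2): d=(2,2) right/bottom  bias=-1
  edge (20, 2)→(4, 6): d=(-16,4) right/bottom  bias=-1
    (8,0)@(17, 1): e=[8,4,28] → #
    (9,0)@(19, 1): e=[20,0,20] → ·  [on edge]
    (5,1)@(11, 3): e=[0,20,20] → #  [on edge]
    (6,1)@(13, 3): e=[12,16,12] → #
    (7,1)@(15, 3): e=[24,12,4] → #
    (8,1)@(17, 3): e=[36,8,-4] → ·
    (10,1)@(21, 3): e=[60,0,-20] → ·  [on edge]
    (3,2)@(7, 5): e=[4,32,4] → #
    (4,2)@(9, 5): e=[16,28,-4] → ·
    (5,2)@(11, 5): e=[28,24,-12] → ·
    (6,2)@(13, 5): e=[40,20,-20] → ·
    (7,2)@(15, 5): e=[52,16,-28] → ·
  covered (5 px):
    · · · · · · · · # · ·
    · · · · · # # # · · ·
    · · · # · · · · · · ·
    · · · · · · · · · · ·

Final: [[0,0],[1,0],[1,1],[2,1],[3,1],[4,1],[5,1],[1,2],[2,2]]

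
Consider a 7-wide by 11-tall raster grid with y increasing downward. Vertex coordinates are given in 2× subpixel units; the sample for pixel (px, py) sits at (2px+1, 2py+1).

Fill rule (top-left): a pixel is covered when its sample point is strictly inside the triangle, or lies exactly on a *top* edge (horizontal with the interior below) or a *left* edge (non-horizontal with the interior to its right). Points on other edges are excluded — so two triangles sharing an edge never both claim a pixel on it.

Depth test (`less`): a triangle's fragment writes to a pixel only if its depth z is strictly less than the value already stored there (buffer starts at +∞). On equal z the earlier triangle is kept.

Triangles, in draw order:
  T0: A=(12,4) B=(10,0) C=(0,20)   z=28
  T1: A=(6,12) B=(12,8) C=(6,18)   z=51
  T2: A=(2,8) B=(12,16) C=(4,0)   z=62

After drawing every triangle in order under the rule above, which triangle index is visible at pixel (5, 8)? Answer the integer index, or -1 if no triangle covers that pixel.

T0:
  2·area = 80  (B↔C swapped to make it positive)
  edge (12, 4)→(0, 20): d=(-12,16) right/bottom  bias=-1
  edge (0, 20)→(10, 0): d=(10,-20) top-left  bias=+0
  edge (10, 0)→(12, 4): d=(2,4) right/bottom  bias=-1
    (4,1)@(9, 3): e=[60,10,10] → █
    (5,1)@(11, 3): e=[28,50,2] → █
    (6,1)@(13, 3): e=[-4,90,-6] → ·
    (4,2)@(9, 5): e=[36,30,14] → █
    (6,2)@(13, 5): e=[-28,110,-2] → ·
    (3,3)@(7, 7): e=[44,10,26] → █
    (5,3)@(11, 7): e=[-20,90,10] → ·
    (3,4)@(7, 9): e=[20,30,30] → █
    (4,4)@(9, 9): e=[-12,70,22] → ·
    (2,5)@(5, 11): e=[28,10,42] → █
    (3,5)@(7, 11): e=[-4,50,34] → ·
    (2,6)@(5, 13): e=[4,30,46] → █
  covered (10 px):
    · · · · · · ·
    · · · · █ █ ·
    · · · · █ █ ·
    · · · █ █ · ·
    · · · █ · · ·
    · · █ · · · ·
    · · █ · · · ·
    · █ · · · · ·
    · · · · · · ·
    · · · · · · ·
    · · · · · · ·
T1:
  2·area = 36
  edge (6, 12)→(12, 8): d=(6,-4) top-left  bias=+0
  edge (12, 8)→(6, 18): d=(-6,10) right/bottom  bias=-1
  edge (6, 18)→(6, 12): d=(0,-6) top-left  bias=+0
    (5,4)@(11, 9): e=[2,4,30] → █
    (6,4)@(13, 9): e=[10,-16,42] → ·
    (4,5)@(9, 11): e=[6,12,18] → █
    (5,5)@(11, 11): e=[14,-8,30] → ·
    (3,6)@(7, 13): e=[10,20,6] → █
    (4,6)@(9, 13): e=[18,0,18] → ·  [on edge]
    (3,7)@(7, 15): e=[22,8,6] → █
    (4,7)@(9, 15): e=[30,-12,18] → ·
    (3,8)@(7, 17): e=[34,-4,6] → ·
  covered (4 px):
    · · · · · · ·
    · · · · · · ·
    · · · · · · ·
    · · · · · · ·
    · · · · · █ ·
    · · · · █ · ·
    · · · █ · · ·
    · · · █ · · ·
    · · · · · · ·
    · · · · · · ·
    · · · · · · ·
T2:
  2·area = 96  (B↔C swapped to make it positive)
  edge (2, 8)→(4, 0): d=(2,-8) top-left  bias=+0
  edge (4, 0)→(12, 16): d=(8,16) right/bottom  bias=-1
  edge (12, 16)→(2, 8): d=(-10,-8) top-left  bias=+0
    (2,1)@(5, 3): e=[14,8,74] → █
    (3,1)@(7, 3): e=[30,-24,90] → ·
    (1,2)@(3, 5): e=[2,56,38] → █
    (3,2)@(7, 5): e=[34,-8,70] → ·
    (1,3)@(3, 7): e=[6,72,18] → █
    (3,3)@(7, 7): e=[38,8,50] → █
    (4,3)@(9, 7): e=[54,-24,66] → ·
    (1,4)@(3, 9): e=[10,88,-2] → ·
    (2,4)@(5, 9): e=[26,56,14] → █
    (4,4)@(9, 9): e=[58,-8,46] → ·
    (2,5)@(5, 11): e=[30,72,-6] → ·
    (3,5)@(7, 11): e=[46,40,10] → █
  covered (12 px):
    · · · · · · ·
    · · █ · · · ·
    · █ █ · · · ·
    · █ █ █ · · ·
    · · █ █ · · ·
    · · · █ █ · ·
    · · · · █ · ·
    · · · · · █ ·
    · · · · · · ·
    · · · · · · ·
    · · · · · · ·

Z-buffer (winner per pixel, '.' = empty):
  . . . . . . .
  . . 2 . 0 0 .
  . 2 2 . 0 0 .
  . 2 2 0 0 . .
  . . 2 0 . 1 .
  . . 0 2 1 . .
  . . 0 1 2 . .
  . 0 . 1 . 2 .
  . . . . . . .
  . . . . . . .
  . . . . . . .

Final: -1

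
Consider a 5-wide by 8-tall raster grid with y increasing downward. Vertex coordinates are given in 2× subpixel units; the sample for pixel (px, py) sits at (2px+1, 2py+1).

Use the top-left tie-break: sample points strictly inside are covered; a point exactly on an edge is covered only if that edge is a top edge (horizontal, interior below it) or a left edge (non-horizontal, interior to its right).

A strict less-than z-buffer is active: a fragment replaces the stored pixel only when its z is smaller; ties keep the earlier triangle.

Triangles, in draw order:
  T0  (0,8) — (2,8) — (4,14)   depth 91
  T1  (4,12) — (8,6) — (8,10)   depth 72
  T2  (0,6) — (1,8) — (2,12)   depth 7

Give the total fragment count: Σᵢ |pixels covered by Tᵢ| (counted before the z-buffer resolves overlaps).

T0:
  2·area = 12
  edge (0, 8)→(2, 8): d=(2,0) top-left  bias=+0
  edge (2, 8)→(4, 14): d=(2,6) right/bottom  bias=-1
  edge (4, 14)→(0, 8): d=(-4,-6) top-left  bias=+0
    (0,2)@(1, 5): e=[-6,0,18] → ·  [on edge]
    (0,4)@(1, 9): e=[2,8,2] → █
    (1,4)@(3, 9): e=[2,-4,14] → ·
    (0,5)@(1, 11): e=[6,12,-6] → ·
    (1,5)@(3, 11): e=[6,0,6] → ·  [on edge]
  covered (1 px):
    · · · · ·
    · · · · ·
    · · · · ·
    · · · · ·
    █ · · · ·
    · · · · ·
    · · · · ·
    · · · · ·
T1:
  2·area = 16
  edge (4, 12)→(8, 6): d=(4,-6) top-left  bias=+0
  edge (8, 6)→(8, 10): d=(0,4) right/bottom  bias=-1
  edge (8, 10)→(4, 12): d=(-4,2) right/bottom  bias=-1
    (3,4)@(7, 9): e=[6,4,6] → █
    (4,4)@(9, 9): e=[18,-4,2] → ·
    (2,5)@(5, 11): e=[2,12,2] → █
    (3,5)@(7, 11): e=[14,4,-2] → ·
    (2,6)@(5, 13): e=[10,12,-6] → ·
  covered (2 px):
    · · · · ·
    · · · · ·
    · · · · ·
    · · · · ·
    · · · █ ·
    · · █ · ·
    · · · · ·
    · · · · ·
T2:
  2·area = 2
  edge (0, 6)→(1, 8): d=(1,2) right/bottom  bias=-1
  edge (1, 8)→(2, 12): d=(1,4) right/bottom  bias=-1
  edge (2, 12)→(0, 6): d=(-2,-6) top-left  bias=+0
    (0,4)@(1, 9): e=[1,1,0] → █  [on edge]
    (1,4)@(3, 9): e=[-3,-7,12] → ·
    (0,5)@(1, 11): e=[3,3,-4] → ·
    (1,7)@(3, 15): e=[3,-1,0] → ·  [on edge]
  covered (1 px):
    · · · · ·
    · · · · ·
    · · · · ·
    · · · · ·
    █ · · · ·
    · · · · ·
    · · · · ·
    · · · · ·

Final: 4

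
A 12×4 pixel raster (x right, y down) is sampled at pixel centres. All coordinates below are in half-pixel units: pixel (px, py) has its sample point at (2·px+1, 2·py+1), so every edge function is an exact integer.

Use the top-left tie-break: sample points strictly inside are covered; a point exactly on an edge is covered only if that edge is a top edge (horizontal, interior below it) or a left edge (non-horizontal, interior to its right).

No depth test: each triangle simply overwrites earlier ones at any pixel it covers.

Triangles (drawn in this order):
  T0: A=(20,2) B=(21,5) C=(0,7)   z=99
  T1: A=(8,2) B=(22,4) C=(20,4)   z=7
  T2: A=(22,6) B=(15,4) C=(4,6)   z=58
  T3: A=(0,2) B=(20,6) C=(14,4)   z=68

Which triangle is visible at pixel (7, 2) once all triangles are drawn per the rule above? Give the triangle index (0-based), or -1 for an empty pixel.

T0:
  2·area = 65
  edge (20, 2)→(21, 5): d=(1,3) right/bottom  bias=-1
  edge (21, 5)→(0, 7): d=(-21,2) right/bottom  bias=-1
  edge (0, 7)→(20, 2): d=(20,-5) top-left  bias=+0
    (8,1)@(17, 3): e=[10,50,5] → #
    (9,1)@(19, 3): e=[4,46,15] → #
    (10,1)@(21, 3): e=[-2,42,25] → ·
    (4,2)@(9, 5): e=[36,24,5] → #
    (5,2)@(11, 5): e=[30,20,15] → #
    (6,2)@(13, 5): e=[24,16,25] → #
    (7,2)@(15, 5): e=[18,12,35] → #
    (10,2)@(21, 5): e=[0,0,65] → ·  [on edge]
    (4,3)@(9, 7): e=[38,-18,45] → ·
    (5,3)@(11, 7): e=[32,-22,55] → ·
    (6,3)@(13, 7): e=[26,-26,65] → ·
    (7,3)@(15, 7): e=[20,-30,75] → ·
  covered (8 px):
    · · · · · · · · · · · ·
    · · · · · · · · # # · ·
    · · · · # # # # # # · ·
    · · · · · · · · · · · ·
T1:
  2·area = 4
  edge (8, 2)→(22, 4): d=(14,2) right/bottom  bias=-1
  edge (22, 4)→(20, 4): d=(-2,0) right/bottom  bias=-1
  edge (20, 4)→(8, 2): d=(-12,-2) top-left  bias=+0
    (0,0)@(1, 1): e=[0,6,-2] → ·  [on edge]
    (7,1)@(15, 3): e=[0,2,2] → ·  [on edge]
  covered (0 px):
    · · · · · · · · · · · ·
    · · · · · · · · · · · ·
    · · · · · · · · · · · ·
    · · · · · · · · · · · ·
T2:
  2·area = 36  (B↔C swapped to make it positive)
  edge (22, 6)→(4, 6): d=(-18,0) right/bottom  bias=-1
  edge (4, 6)→(15, 4): d=(11,-2) top-left  bias=+0
  edge (15, 4)→(22, 6): d=(7,2) right/bottom  bias=-1
    (5,2)@(11, 5): e=[18,3,15] → #
    (6,2)@(13, 5): e=[18,7,11] → #
    (7,2)@(15, 5): e=[18,11,7] → #
    (8,2)@(17, 5): e=[18,15,3] → #
    (9,2)@(19, 5): e=[18,19,-1] → ·
    (5,3)@(11, 7): e=[-18,25,29] → ·
    (6,3)@(13, 7): e=[-18,29,25] → ·
    (7,3)@(15, 7): e=[-18,33,21] → ·
    (8,3)@(17, 7): e=[-18,37,17] → ·
  covered (4 px):
    · · · · · · · · · · · ·
    · · · · · · · · · · · ·
    · · · · · # # # # · · ·
    · · · · · · · · · · · ·
T3:
  2·area = 16  (B↔C swapped to make it positive)
  edge (0, 2)→(14, 4): d=(14,2) right/bottom  bias=-1
  edge (14, 4)→(20, 6): d=(6,2) right/bottom  bias=-1
  edge (20, 6)→(0, 2): d=(-20,-4) top-left  bias=+0
    (2,0)@(5, 1): e=[-24,0,40] → ·  [on edge]
    (2,1)@(5, 3): e=[4,12,0] → #  [on edge]
    (3,1)@(7, 3): e=[0,8,8] → ·  [on edge]
    (5,1)@(11, 3): e=[-8,0,24] → ·  [on edge]
    (2,2)@(5, 5): e=[32,24,-40] → ·
    (7,2)@(15, 5): e=[12,4,0] → #  [on edge]
    (8,2)@(17, 5): e=[8,0,8] → ·  [on edge]
    (10,2)@(21, 5): e=[0,-8,24] → ·  [on edge]
    (7,3)@(15, 7): e=[40,16,-40] → ·
    (11,3)@(23, 7): e=[24,0,-8] → ·  [on edge]
  covered (2 px):
    · · · · · · · · · · · ·
    · · # · · · · · · · · ·
    · · · · · · · # · · · ·
    · · · · · · · · · · · ·

Z-buffer (winner per pixel, '.' = empty):
  . . . . . . . . . . . .
  . . 3 . . . . . 0 0 . .
  . . . . 0 2 2 3 2 0 . .
  . . . . . . . . . . . .

Result: 3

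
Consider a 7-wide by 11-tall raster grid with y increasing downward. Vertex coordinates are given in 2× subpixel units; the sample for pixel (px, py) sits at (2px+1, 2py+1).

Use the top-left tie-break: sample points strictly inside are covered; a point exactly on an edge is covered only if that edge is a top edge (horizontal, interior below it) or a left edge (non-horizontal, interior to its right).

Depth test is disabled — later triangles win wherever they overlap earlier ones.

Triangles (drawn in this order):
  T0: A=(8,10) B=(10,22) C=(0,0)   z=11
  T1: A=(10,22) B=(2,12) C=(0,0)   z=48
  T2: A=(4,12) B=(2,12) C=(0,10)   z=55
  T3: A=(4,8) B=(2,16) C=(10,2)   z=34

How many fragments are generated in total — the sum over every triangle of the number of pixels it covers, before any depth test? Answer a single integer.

T0:
  2·area = 76
  edge (8, 10)→(10, 22): d=(2,12) right/bottom  bias=-1
  edge (10, 22)→(0, 0): d=(-10,-22) top-left  bias=+0
  edge (0, 0)→(8, 10): d=(8,10) right/bottom  bias=-1
    (1,2)@(3, 5): e=[50,16,10] → #
    (2,2)@(5, 5): e=[26,60,-10] → ·
    (1,3)@(3, 7): e=[54,-4,26] → ·
    (2,3)@(5, 7): e=[30,40,6] → #
    (3,3)@(7, 7): e=[6,84,-14] → ·
    (2,4)@(5, 9): e=[34,20,22] → #
    (3,4)@(7, 9): e=[10,64,2] → #
    (4,4)@(9, 9): e=[-14,108,-18] → ·
    (2,5)@(5, 11): e=[38,0,38] → #  [on edge]
    (4,5)@(9, 11): e=[-10,88,-2] → ·
    (2,6)@(5, 13): e=[42,-20,54] → ·
    (3,6)@(7, 13): e=[18,24,34] → #
  covered (10 px):
    · · · · · · ·
    · · · · · · ·
    · # · · · · ·
    · · # · · · ·
    · · # # · · ·
    · · # # · · ·
    · · · # · · ·
    · · · # · · ·
    · · · · # · ·
    · · · · # · ·
    · · · · · · ·
T1:
  2·area = 76
  edge (10, 22)→(2, 12): d=(-8,-10) top-left  bias=+0
  edge (2, 12)→(0, 0): d=(-2,-12) top-left  bias=+0
  edge (0, 0)→(10, 22): d=(10,22) right/bottom  bias=-1
    (0,1)@(1, 3): e=[62,6,8] → #
    (1,1)@(3, 3): e=[82,30,-36] → ·
    (0,2)@(1, 5): e=[46,2,28] → #
    (1,2)@(3, 5): e=[66,26,-16] → ·
    (0,3)@(1, 7): e=[30,-2,48] → ·
    (1,3)@(3, 7): e=[50,22,4] → #
    (2,3)@(5, 7): e=[70,46,-40] → ·
    (1,4)@(3, 9): e=[34,18,24] → #
    (2,4)@(5, 9): e=[54,42,-20] → ·
    (1,5)@(3, 11): e=[18,14,44] → #
    (2,5)@(5, 11): e=[38,38,0] → ·  [on edge]
    (1,6)@(3, 13): e=[2,10,64] → #
  covered (9 px):
    · · · · · · ·
    # · · · · · ·
    # · · · · · ·
    · # · · · · ·
    · # · · · · ·
    · # · · · · ·
    · # # · · · ·
    · · # · · · ·
    · · · # · · ·
    · · · · · · ·
    · · · · · · ·
T2:
  2·area = 4
  edge (4, 12)→(2, 12): d=(-2,0) right/bottom  bias=-1
  edge (2, 12)→(0, 10): d=(-2,-2) top-left  bias=+0
  edge (0, 10)→(4, 12): d=(4,2) right/bottom  bias=-1
    (0,5)@(1, 11): e=[2,0,2] → #  [on edge]
    (1,5)@(3, 11): e=[2,4,-2] → ·
    (0,6)@(1, 13): e=[-2,-4,10] → ·
    (1,6)@(3, 13): e=[-2,0,6] → ·  [on edge]
    (2,7)@(5, 15): e=[-6,0,10] → ·  [on edge]
    (3,8)@(7, 17): e=[-10,0,14] → ·  [on edge]
    (4,9)@(9, 19): e=[-14,0,18] → ·  [on edge]
    (5,10)@(11, 21): e=[-18,0,22] → ·  [on edge]
  covered (1 px):
    · · · · · · ·
    · · · · · · ·
    · · · · · · ·
    · · · · · · ·
    · · · · · · ·
    # · · · · · ·
    · · · · · · ·
    · · · · · · ·
    · · · · · · ·
    · · · · · · ·
    · · · · · · ·
T3:
  2·area = 36  (B↔C swapped to make it positive)
  edge (4, 8)→(10, 2): d=(6,-6) top-left  bias=+0
  edge (10, 2)→(2, 16): d=(-8,14) right/bottom  bias=-1
  edge (2, 16)→(4, 8): d=(2,-8) top-left  bias=+0
    (5,0)@(11, 1): e=[0,-6,42] → ·  [on edge]
    (4,1)@(9, 3): e=[0,6,30] → #  [on edge]
    (5,1)@(11, 3): e=[12,-22,46] → ·
    (3,2)@(7, 5): e=[0,18,18] → #  [on edge]
    (4,2)@(9, 5): e=[12,-10,34] → ·
    (2,3)@(5, 7): e=[0,30,6] → #  [on edge]
    (4,3)@(9, 7): e=[24,-26,38] → ·
    (1,4)@(3, 9): e=[0,42,-6] → ·  [on edge]
    (2,4)@(5, 9): e=[12,14,10] → #
    (3,4)@(7, 9): e=[24,-14,26] → ·
    (0,5)@(1, 11): e=[0,54,-18] → ·  [on edge]
    (2,5)@(5, 11): e=[24,-2,14] → ·
  covered (6 px):
    · · · · · · ·
    · · · · # · ·
    · · · # · · ·
    · · # # · · ·
    · · # · · · ·
    · · · · · · ·
    · # · · · · ·
    · · · · · · ·
    · · · · · · ·
    · · · · · · ·
    · · · · · · ·

Final: 26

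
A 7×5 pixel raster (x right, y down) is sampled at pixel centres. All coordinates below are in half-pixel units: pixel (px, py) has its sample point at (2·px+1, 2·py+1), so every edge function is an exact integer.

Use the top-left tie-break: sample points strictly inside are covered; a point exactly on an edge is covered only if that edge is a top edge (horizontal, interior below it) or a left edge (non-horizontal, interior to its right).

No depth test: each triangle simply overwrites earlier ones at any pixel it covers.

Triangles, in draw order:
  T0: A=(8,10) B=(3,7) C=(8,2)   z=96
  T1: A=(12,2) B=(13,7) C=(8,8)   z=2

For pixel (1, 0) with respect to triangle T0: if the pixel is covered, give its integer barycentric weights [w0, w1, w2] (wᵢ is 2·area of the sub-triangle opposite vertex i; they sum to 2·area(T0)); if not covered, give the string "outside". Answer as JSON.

T0:
  2·area = 40
  edge (8, 10)→(3, 7): d=(-5,-3) top-left  bias=+0
  edge (3, 7)→(8, 2): d=(5,-5) top-left  bias=+0
  edge (8, 2)→(8, 10): d=(0,8) right/bottom  bias=-1
    (4,0)@(9, 1): e=[48,0,-8] → .  [on edge]
    (3,1)@(7, 3): e=[32,0,8] → X  [on edge]
    (4,1)@(9, 3): e=[38,10,-8] → .
    (2,2)@(5, 5): e=[16,0,24] → X  [on edge]
    (4,2)@(9, 5): e=[28,20,-8] → .
    (1,3)@(3, 7): e=[0,0,40] → X  [on edge]
    (4,3)@(9, 7): e=[18,30,-8] → .
    (0,4)@(1, 9): e=[-16,0,56] → .  [on edge]
    (1,4)@(3, 9): e=[-10,10,40] → .
    (2,4)@(5, 9): e=[-4,20,24] → .
    (3,4)@(7, 9): e=[2,30,8] → X
    (4,4)@(9, 9): e=[8,40,-8] → .
  covered (7 px):
    . . . . . . .
    . . . X . . .
    . . X X . . .
    . X X X . . .
    . . . X . . .
T1:
  2·area = 26
  edge (12, 2)→(13, 7): d=(1,5) right/bottom  bias=-1
  edge (13, 7)→(8, 8): d=(-5,1) right/bottom  bias=-1
  edge (8, 8)→(12, 2): d=(4,-6) top-left  bias=+0
    (5,2)@(11, 5): e=[8,12,6] → X
    (6,2)@(13, 5): e=[-2,10,18] → .
    (4,3)@(9, 7): e=[20,4,2] → X
    (6,3)@(13, 7): e=[0,0,26] → .  [on edge]
    (1,4)@(3, 9): e=[52,0,-26] → .  [on edge]
    (4,4)@(9, 9): e=[22,-6,10] → .
    (5,4)@(11, 9): e=[12,-8,22] → .
  covered (3 px):
    . . . . . . .
    . . . . . . .
    . . . . . X .
    . . . . X X .
    . . . . . . .

Answer: "outside"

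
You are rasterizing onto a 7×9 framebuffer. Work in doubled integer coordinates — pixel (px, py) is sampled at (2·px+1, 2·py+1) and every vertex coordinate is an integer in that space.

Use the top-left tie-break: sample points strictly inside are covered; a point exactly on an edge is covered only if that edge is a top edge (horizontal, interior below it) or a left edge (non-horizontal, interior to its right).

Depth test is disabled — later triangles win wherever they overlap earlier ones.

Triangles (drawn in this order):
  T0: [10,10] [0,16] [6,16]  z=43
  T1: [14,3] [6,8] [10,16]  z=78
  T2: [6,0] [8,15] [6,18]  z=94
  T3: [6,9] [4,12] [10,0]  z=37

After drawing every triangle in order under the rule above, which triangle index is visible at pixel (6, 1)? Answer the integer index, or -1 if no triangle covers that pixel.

T0:
  2·area = 36  (B↔C swapped to make it positive)
  edge (10, 10)→(6, 16): d=(-4,6) right/bottom  bias=-1
  edge (6, 16)→(0, 16): d=(-6,0) right/bottom  bias=-1
  edge (0, 16)→(10, 10): d=(10,-6) top-left  bias=+0
    (4,5)@(9, 11): e=[2,30,4] → #
    (5,5)@(11, 11): e=[-10,30,16] → ·
    (2,6)@(5, 13): e=[18,18,0] → #  [on edge]
    (3,6)@(7, 13): e=[6,18,12] → #
    (4,6)@(9, 13): e=[-6,18,24] → ·
    (1,7)@(3, 15): e=[22,6,8] → #
    (3,7)@(7, 15): e=[-2,6,32] → ·
    (1,8)@(3, 17): e=[14,-6,28] → ·
    (2,8)@(5, 17): e=[2,-6,40] → ·
  covered (5 px):
    · · · · · · ·
    · · · · · · ·
    · · · · · · ·
    · · · · · · ·
    · · · · · · ·
    · · · · # · ·
    · · # # · · ·
    · # # · · · ·
    · · · · · · ·
T1:
  2·area = 84  (B↔C swapped to make it positive)
  edge (14, 3)→(10, 16): d=(-4,13) right/bottom  bias=-1
  edge (10, 16)→(6, 8): d=(-4,-8) top-left  bias=+0
  edge (6, 8)→(14, 3): d=(8,-5) top-left  bias=+0
    (5,2)@(11, 5): e=[31,52,1] → #
    (6,2)@(13, 5): e=[5,68,11] → #
    (4,3)@(9, 7): e=[49,28,7] → #
    (6,3)@(13, 7): e=[-3,60,27] → ·
    (3,4)@(7, 9): e=[67,4,13] → #
    (6,4)@(13, 9): e=[-11,52,43] → ·
    (3,5)@(7, 11): e=[59,-4,29] → ·
    (4,5)@(9, 11): e=[33,12,39] → #
    (6,5)@(13, 11): e=[-19,44,59] → ·
    (4,6)@(9, 13): e=[25,4,55] → #
    (5,6)@(11, 13): e=[-1,20,65] → ·
    (4,7)@(9, 15): e=[17,-4,71] → ·
  covered (10 px):
    · · · · · · ·
    · · · · · · ·
    · · · · · # #
    · · · · # # ·
    · · · # # # ·
    · · · · # # ·
    · · · · # · ·
    · · · · · · ·
    · · · · · · ·
T2:
  2·area = 36
  edge (6, 0)→(8, 15): d=(2,15) right/bottom  bias=-1
  edge (8, 15)→(6, 18): d=(-2,3) right/bottom  bias=-1
  edge (6, 18)→(6, 0): d=(0,-18) top-left  bias=+0
    (3,4)@(7, 9): e=[3,15,18] → #
    (4,4)@(9, 9): e=[-27,9,54] → ·
    (3,5)@(7, 11): e=[7,11,18] → #
    (4,5)@(9, 11): e=[-23,5,54] → ·
    (3,6)@(7, 13): e=[11,7,18] → #
    (4,6)@(9, 13): e=[-19,1,54] → ·
    (3,7)@(7, 15): e=[15,3,18] → #
    (4,7)@(9, 15): e=[-15,-3,54] → ·
    (3,8)@(7, 17): e=[19,-1,18] → ·
  covered (4 px):
    · · · · · · ·
    · · · · · · ·
    · · · · · · ·
    · · · · · · ·
    · · · # · · ·
    · · · # · · ·
    · · · # · · ·
    · · · # · · ·
    · · · · · · ·
T3:
  2·area = 6
  edge (6, 9)→(4, 12): d=(-2,3) right/bottom  bias=-1
  edge (4, 12)→(10, 0): d=(6,-12) top-left  bias=+0
  edge (10, 0)→(6, 9): d=(-4,9) right/bottom  bias=-1
  covered (0 px):
    · · · · · · ·
    · · · · · · ·
    · · · · · · ·
    · · · · · · ·
    · · · · · · ·
    · · · · · · ·
    · · · · · · ·
    · · · · · · ·
    · · · · · · ·

Z-buffer (winner per pixel, '.' = empty):
  . . . . . . .
  . . . . . . .
  . . . . . 1 1
  . . . . 1 1 .
  . . . 2 1 1 .
  . . . 2 1 1 .
  . . 0 2 1 . .
  . 0 0 2 . . .
  . . . . . . .

Answer: -1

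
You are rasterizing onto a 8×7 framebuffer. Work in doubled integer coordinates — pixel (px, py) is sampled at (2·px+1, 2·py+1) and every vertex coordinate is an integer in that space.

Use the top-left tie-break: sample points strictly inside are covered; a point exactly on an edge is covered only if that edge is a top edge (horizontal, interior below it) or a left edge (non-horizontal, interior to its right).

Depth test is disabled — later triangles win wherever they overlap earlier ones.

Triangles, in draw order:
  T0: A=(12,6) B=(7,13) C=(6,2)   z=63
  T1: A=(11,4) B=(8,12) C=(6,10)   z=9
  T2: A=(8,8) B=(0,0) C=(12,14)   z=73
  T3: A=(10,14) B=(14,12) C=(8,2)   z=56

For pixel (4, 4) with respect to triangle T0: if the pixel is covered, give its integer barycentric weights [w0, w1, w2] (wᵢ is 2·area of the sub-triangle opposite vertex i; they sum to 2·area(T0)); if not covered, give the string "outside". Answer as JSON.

T0:
  2·area = 62
  edge (12, 6)→(7, 13): d=(-5,7) right/bottom  bias=-1
  edge (7, 13)→(6, 2): d=(-1,-11) top-left  bias=+0
  edge (6, 2)→(12, 6): d=(6,4) right/bottom  bias=-1
    (3,1)@(7, 3): e=[50,10,2] → X
    (4,1)@(9, 3): e=[36,32,-6] → .
    (3,2)@(7, 5): e=[40,8,14] → X
    (4,2)@(9, 5): e=[26,30,6] → X
    (5,2)@(11, 5): e=[12,52,-2] → .
    (3,3)@(7, 7): e=[30,6,26] → X
    (5,3)@(11, 7): e=[2,50,10] → X
    (6,3)@(13, 7): e=[-12,72,2] → .
    (3,4)@(7, 9): e=[20,4,38] → X
    (5,4)@(11, 9): e=[-8,48,22] → .
    (3,5)@(7, 11): e=[10,2,50] → X
    (4,5)@(9, 11): e=[-4,24,42] → .
    (3,6)@(7, 13): e=[0,0,62] → .  [on edge]
  covered (9 px):
    . . . . . . . .
    . . . X . . . .
    . . . X X . . .
    . . . X X X . .
    . . . X X . . .
    . . . X . . . .
    . . . . . . . .
T1:
  2·area = 22
  edge (11, 4)→(8, 12): d=(-3,8) right/bottom  bias=-1
  edge (8, 12)→(6, 10): d=(-2,-2) top-left  bias=+0
  edge (6, 10)→(11, 4): d=(5,-6) top-left  bias=+0
    (0,2)@(1, 5): e=[77,0,-55] → .  [on edge]
    (1,3)@(3, 7): e=[55,0,-33] → .  [on edge]
    (4,3)@(9, 7): e=[7,12,3] → X
    (5,3)@(11, 7): e=[-9,16,15] → .
    (2,4)@(5, 9): e=[33,0,-11] → .  [on edge]
    (3,4)@(7, 9): e=[17,4,1] → X
    (5,4)@(11, 9): e=[-15,12,25] → .
    (3,5)@(7, 11): e=[11,0,11] → X  [on edge]
    (4,5)@(9, 11): e=[-5,4,23] → .
    (3,6)@(7, 13): e=[5,-4,21] → .
    (4,6)@(9, 13): e=[-11,0,33] → .  [on edge]
  covered (4 px):
    . . . . . . . .
    . . . . . . . .
    . . . . . . . .
    . . . . X . . .
    . . . X X . . .
    . . . X . . . .
    . . . . . . . .
T2:
  2·area = 16  (B↔C swapped to make it positive)
  edge (8, 8)→(12, 14): d=(4,6) right/bottom  bias=-1
  edge (12, 14)→(0, 0): d=(-12,-14) top-left  bias=+0
  edge (0, 0)→(8, 8): d=(8,8) right/bottom  bias=-1
    (0,0)@(1, 1): e=[14,2,0] → .  [on edge]
    (1,1)@(3, 3): e=[10,6,0] → .  [on edge]
    (2,2)@(5, 5): e=[6,10,0] → .  [on edge]
    (3,3)@(7, 7): e=[2,14,0] → .  [on edge]
    (4,4)@(9, 9): e=[-2,18,0] → .  [on edge]
    (5,5)@(11, 11): e=[-6,22,0] → .  [on edge]
    (6,6)@(13, 13): e=[-10,26,0] → .  [on edge]
  covered (0 px):
    . . . . . . . .
    . . . . . . . .
    . . . . . . . .
    . . . . . . . .
    . . . . . . . .
    . . . . . . . .
    . . . . . . . .
T3:
  2·area = 52  (B↔C swapped to make it positive)
  edge (10, 14)→(8, 2): d=(-2,-12) top-left  bias=+0
  edge (8, 2)→(14, 12): d=(6,10) right/bottom  bias=-1
  edge (14, 12)→(10, 14): d=(-4,2) right/bottom  bias=-1
    (4,2)@(9, 5): e=[6,8,38] → X
    (5,2)@(11, 5): e=[30,-12,34] → .
    (4,3)@(9, 7): e=[2,20,30] → X
    (5,3)@(11, 7): e=[26,0,26] → .  [on edge]
    (4,4)@(9, 9): e=[-2,32,22] → .
    (5,4)@(11, 9): e=[22,12,18] → X
    (6,4)@(13, 9): e=[46,-8,14] → .
    (5,5)@(11, 11): e=[18,24,10] → X
    (6,5)@(13, 11): e=[42,4,6] → X
    (7,5)@(15, 11): e=[66,-16,2] → .
    (5,6)@(11, 13): e=[14,36,2] → X
    (6,6)@(13, 13): e=[38,16,-2] → .
  covered (6 px):
    . . . . . . . .
    . . . . . . . .
    . . . . X . . .
    . . . . X . . .
    . . . . . X . .
    . . . . . X X .
    . . . . . X . .

Result: [26,30,6]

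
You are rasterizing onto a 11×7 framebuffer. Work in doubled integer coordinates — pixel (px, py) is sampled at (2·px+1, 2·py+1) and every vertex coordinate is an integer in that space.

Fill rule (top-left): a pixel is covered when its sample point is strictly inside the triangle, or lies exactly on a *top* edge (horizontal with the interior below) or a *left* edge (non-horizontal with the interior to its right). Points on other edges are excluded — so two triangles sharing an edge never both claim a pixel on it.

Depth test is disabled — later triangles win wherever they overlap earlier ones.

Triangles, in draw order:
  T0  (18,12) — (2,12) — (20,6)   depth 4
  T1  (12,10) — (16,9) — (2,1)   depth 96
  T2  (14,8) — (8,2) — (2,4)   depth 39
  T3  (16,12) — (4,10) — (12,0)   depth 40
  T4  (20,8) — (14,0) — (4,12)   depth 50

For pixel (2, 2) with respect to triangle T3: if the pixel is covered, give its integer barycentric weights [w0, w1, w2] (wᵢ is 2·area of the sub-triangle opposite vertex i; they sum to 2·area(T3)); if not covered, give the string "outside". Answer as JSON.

T0:
  2·area = 96
  edge (18, 12)→(2, 12): d=(-16,0) right/bottom  bias=-1
  edge (2, 12)→(20, 6): d=(18,-6) top-left  bias=+0
  edge (20, 6)→(18, 12): d=(-2,6) right/bottom  bias=-1
    (10,1)@(21, 3): e=[144,-48,0] → .  [on edge]
    (8,3)@(17, 7): e=[80,0,16] → X  [on edge]
    (9,3)@(19, 7): e=[80,12,4] → X
    (10,3)@(21, 7): e=[80,24,-8] → .
    (5,4)@(11, 9): e=[48,0,48] → X  [on edge]
    (6,4)@(13, 9): e=[48,12,36] → X
    (7,4)@(15, 9): e=[48,24,24] → X
    (9,4)@(19, 9): e=[48,48,0] → .  [on edge]
    (2,5)@(5, 11): e=[16,0,80] → X  [on edge]
    (3,5)@(7, 11): e=[16,12,68] → X
    (4,5)@(9, 11): e=[16,24,56] → X
    (9,5)@(19, 11): e=[16,84,-4] → .
  covered (13 px):
    . . . . . . . . . . .
    . . . . . . . . . . .
    . . . . . . . . . . .
    . . . . . . . . X X .
    . . . . . X X X X . .
    . . X X X X X X X . .
    . . . . . . . . . . .
T1:
  2·area = 46  (B↔C swapped to make it positive)
  edge (12, 10)→(2, 1): d=(-10,-9) top-left  bias=+0
  edge (2, 1)→(16, 9): d=(14,8) right/bottom  bias=-1
  edge (16, 9)→(12, 10): d=(-4,1) right/bottom  bias=-1
    (2,1)@(5, 3): e=[7,4,35] → X
    (3,1)@(7, 3): e=[25,-12,33] → .
    (2,2)@(5, 5): e=[-13,32,27] → .
    (3,2)@(7, 5): e=[5,16,25] → X
    (4,2)@(9, 5): e=[23,0,23] → .  [on edge]
    (3,3)@(7, 7): e=[-15,44,17] → .
    (4,3)@(9, 7): e=[3,28,15] → X
    (5,3)@(11, 7): e=[21,12,13] → X
    (6,3)@(13, 7): e=[39,-4,11] → .
    (4,4)@(9, 9): e=[-17,56,7] → .
    (5,4)@(11, 9): e=[1,40,5] → X
    (6,4)@(13, 9): e=[19,24,3] → X
  covered (7 px):
    . . . . . . . . . . .
    . . X . . . . . . . .
    . . . X . . . . . . .
    . . . . X X . . . . .
    . . . . . X X X . . .
    . . . . . . . . . . .
    . . . . . . . . . . .
T2:
  2·area = 48  (B↔C swapped to make it positive)
  edge (14, 8)→(2, 4): d=(-12,-4) top-left  bias=+0
  edge (2, 4)→(8, 2): d=(6,-2) top-left  bias=+0
  edge (8, 2)→(14, 8): d=(6,6) right/bottom  bias=-1
    (3,0)@(7, 1): e=[56,-8,0] → .  [on edge]
    (5,0)@(11, 1): e=[72,0,-24] → .  [on edge]
    (2,1)@(5, 3): e=[24,0,24] → X  [on edge]
    (3,1)@(7, 3): e=[32,4,12] → X
    (4,1)@(9, 3): e=[40,8,0] → .  [on edge]
    (2,2)@(5, 5): e=[0,12,36] → X  [on edge]
    (4,2)@(9, 5): e=[16,20,12] → X
    (5,2)@(11, 5): e=[24,24,0] → .  [on edge]
    (2,3)@(5, 7): e=[-24,24,48] → .
    (3,3)@(7, 7): e=[-16,28,36] → .
    (4,3)@(9, 7): e=[-8,32,24] → .
    (5,3)@(11, 7): e=[0,36,12] → X  [on edge]
    (6,3)@(13, 7): e=[8,40,0] → .  [on edge]
    (7,4)@(15, 9): e=[-8,56,0] → .  [on edge]
    (8,4)@(17, 9): e=[0,60,-12] → .  [on edge]
    (8,5)@(17, 11): e=[-24,72,0] → .  [on edge]
    (9,6)@(19, 13): e=[-40,88,0] → .  [on edge]
  covered (6 px):
    . . . . . . . . . . .
    . . X X . . . . . . .
    . . X X X . . . . . .
    . . . . . X . . . . .
    . . . . . . . . . . .
    . . . . . . . . . . .
    . . . . . . . . . . .
T3:
  2·area = 136
  edge (16, 12)→(4, 10): d=(-12,-2) top-left  bias=+0
  edge (4, 10)→(12, 0): d=(8,-10) top-left  bias=+0
  edge (12, 0)→(16, 12): d=(4,12) right/bottom  bias=-1
    (5,1)@(11, 3): e=[98,14,24] → X
    (6,1)@(13, 3): e=[102,34,0] → .  [on edge]
    (4,2)@(9, 5): e=[70,10,56] → X
    (6,2)@(13, 5): e=[78,50,8] → X
    (7,2)@(15, 5): e=[82,70,-16] → .
    (3,3)@(7, 7): e=[42,6,88] → X
    (7,3)@(15, 7): e=[58,86,-8] → .
    (2,4)@(5, 9): e=[14,2,120] → X
    (7,4)@(15, 9): e=[34,102,0] → .  [on edge]
    (2,5)@(5, 11): e=[-10,18,128] → .
    (3,5)@(7, 11): e=[-6,38,104] → .
    (4,5)@(9, 11): e=[-2,58,80] → .
  covered (16 px):
    . . . . . . . . . . .
    . . . . . X . . . . .
    . . . . X X X . . . .
    . . . X X X X . . . .
    . . X X X X X . . . .
    . . . . . X X X . . .
    . . . . . . . . . . .
T4:
  2·area = 152  (B↔C swapped to make it positive)
  edge (20, 8)→(4, 12): d=(-16,4) right/bottom  bias=-1
  edge (4, 12)→(14, 0): d=(10,-12) top-left  bias=+0
  edge (14, 0)→(20, 8): d=(6,8) right/bottom  bias=-1
    (6,1)@(13, 3): e=[108,18,26] → X
    (7,1)@(15, 3): e=[100,42,10] → X
    (8,1)@(17, 3): e=[92,66,-6] → .
    (5,2)@(11, 5): e=[84,14,54] → X
    (8,2)@(17, 5): e=[60,86,6] → X
    (9,2)@(19, 5): e=[52,110,-10] → .
    (4,3)@(9, 7): e=[60,10,82] → X
    (9,3)@(19, 7): e=[20,130,2] → X
    (10,3)@(21, 7): e=[12,154,-14] → .
    (3,4)@(7, 9): e=[36,6,110] → X
    (8,4)@(17, 9): e=[-4,126,30] → .
    (9,4)@(19, 9): e=[-12,150,14] → .
  covered (19 px):
    . . . . . . . . . . .
    . . . . . . X X . . .
    . . . . . X X X X . .
    . . . . X X X X X X .
    . . . X X X X X . . .
    . . X X . . . . . . .
    . . . . . . . . . . .

Answer: "outside"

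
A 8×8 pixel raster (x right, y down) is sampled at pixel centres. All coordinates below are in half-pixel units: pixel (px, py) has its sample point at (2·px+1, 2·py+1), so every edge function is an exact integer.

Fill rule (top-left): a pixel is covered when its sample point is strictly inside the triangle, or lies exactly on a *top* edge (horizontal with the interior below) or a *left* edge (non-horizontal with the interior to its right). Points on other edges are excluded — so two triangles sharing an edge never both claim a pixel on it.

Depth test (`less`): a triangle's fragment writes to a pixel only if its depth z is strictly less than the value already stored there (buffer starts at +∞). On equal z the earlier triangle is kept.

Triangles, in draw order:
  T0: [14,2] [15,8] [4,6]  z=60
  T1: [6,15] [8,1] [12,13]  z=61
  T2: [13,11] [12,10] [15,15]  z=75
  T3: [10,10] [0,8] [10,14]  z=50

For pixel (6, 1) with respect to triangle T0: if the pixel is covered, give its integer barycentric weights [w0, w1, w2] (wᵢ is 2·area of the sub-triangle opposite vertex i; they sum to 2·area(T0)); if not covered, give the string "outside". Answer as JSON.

T0:
  2·area = 64
  edge (14, 2)→(15, 8): d=(1,6) right/bottom  bias=-1
  edge (15, 8)→(4, 6): d=(-11,-2) top-left  bias=+0
  edge (4, 6)→(14, 2): d=(10,-4) top-left  bias=+0
    (6,1)@(13, 3): e=[7,51,6] → X
    (7,1)@(15, 3): e=[-5,55,14] → .
    (3,2)@(7, 5): e=[45,17,2] → X
    (4,2)@(9, 5): e=[33,21,10] → X
    (5,2)@(11, 5): e=[21,25,18] → X
    (7,2)@(15, 5): e=[-3,33,34] → .
    (3,3)@(7, 7): e=[47,-5,22] → .
    (4,3)@(9, 7): e=[35,-1,30] → .
    (5,3)@(11, 7): e=[23,3,38] → X
    (7,3)@(15, 7): e=[-1,11,54] → .
    (5,4)@(11, 9): e=[25,-19,58] → .
    (6,4)@(13, 9): e=[13,-15,66] → .
  covered (7 px):
    . . . . . . . .
    . . . . . . X .
    . . . X X X X .
    . . . . . X X .
    . . . . . . . .
    . . . . . . . .
    . . . . . . . .
    . . . . . . . .
T1:
  2·area = 80
  edge (6, 15)→(8, 1): d=(2,-14) top-left  bias=+0
  edge (8, 1)→(12, 13): d=(4,12) right/bottom  bias=-1
  edge (12, 13)→(6, 15): d=(-6,2) right/bottom  bias=-1
    (4,2)@(9, 5): e=[22,4,54] → X
    (5,2)@(11, 5): e=[50,-20,50] → .
    (4,3)@(9, 7): e=[26,12,42] → X
    (5,3)@(11, 7): e=[54,-12,38] → .
    (3,4)@(7, 9): e=[2,44,34] → X
    (5,4)@(11, 9): e=[58,-4,26] → .
    (3,5)@(7, 11): e=[6,52,22] → X
    (5,5)@(11, 11): e=[62,4,14] → X
    (6,5)@(13, 11): e=[90,-20,10] → .
    (3,6)@(7, 13): e=[10,60,10] → X
    (6,6)@(13, 13): e=[94,-12,-2] → .
    (3,7)@(7, 15): e=[14,68,-2] → .
  covered (10 px):
    . . . . . . . .
    . . . . . . . .
    . . . . X . . .
    . . . . X . . .
    . . . X X . . .
    . . . X X X . .
    . . . X X X . .
    . . . . . . . .
T2:
  2·area = 2  (B↔C swapped to make it positive)
  edge (13, 11)→(15, 15): d=(2,4) right/bottom  bias=-1
  edge (15, 15)→(12, 10): d=(-3,-5) top-left  bias=+0
  edge (12, 10)→(13, 11): d=(1,1) right/bottom  bias=-1
    (1,0)@(3, 1): e=[20,-18,0] → .  [on edge]
    (2,1)@(5, 3): e=[16,-14,0] → .  [on edge]
    (4,1)@(9, 3): e=[0,6,-4] → .  [on edge]
    (3,2)@(7, 5): e=[12,-10,0] → .  [on edge]
    (4,2)@(9, 5): e=[4,0,-2] → .  [on edge]
    (4,3)@(9, 7): e=[8,-6,0] → .  [on edge]
    (5,3)@(11, 7): e=[0,4,-2] → .  [on edge]
    (5,4)@(11, 9): e=[4,-2,0] → .  [on edge]
    (6,5)@(13, 11): e=[0,2,0] → .  [on edge]
    (7,6)@(15, 13): e=[-4,6,0] → .  [on edge]
    (7,7)@(15, 15): e=[0,0,2] → .  [on edge]
  covered (0 px):
    . . . . . . . .
    . . . . . . . .
    . . . . . . . .
    . . . . . . . .
    . . . . . . . .
    . . . . . . . .
    . . . . . . . .
    . . . . . . . .
T3:
  2·area = 40  (B↔C swapped to make it positive)
  edge (10, 10)→(10, 14): d=(0,4) right/bottom  bias=-1
  edge (10, 14)→(0, 8): d=(-10,-6) top-left  bias=+0
  edge (0, 8)→(10, 10): d=(10,2) right/bottom  bias=-1
    (1,4)@(3, 9): e=[28,8,4] → X
    (2,4)@(5, 9): e=[20,20,0] → .  [on edge]
    (1,5)@(3, 11): e=[28,-12,24] → .
    (2,5)@(5, 11): e=[20,0,20] → X  [on edge]
    (3,5)@(7, 11): e=[12,12,16] → X
    (4,5)@(9, 11): e=[4,24,12] → X
    (5,5)@(11, 11): e=[-4,36,8] → .
    (7,5)@(15, 11): e=[-20,60,0] → .  [on edge]
    (2,6)@(5, 13): e=[20,-20,40] → .
    (3,6)@(7, 13): e=[12,-8,36] → .
    (4,6)@(9, 13): e=[4,4,32] → X
    (5,6)@(11, 13): e=[-4,16,28] → .
  covered (5 px):
    . . . . . . . .
    . . . . . . . .
    . . . . . . . .
    . . . . . . . .
    . X . . . . . .
    . . X X X . . .
    . . . . X . . .
    . . . . . . . .

Result: [51,6,7]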